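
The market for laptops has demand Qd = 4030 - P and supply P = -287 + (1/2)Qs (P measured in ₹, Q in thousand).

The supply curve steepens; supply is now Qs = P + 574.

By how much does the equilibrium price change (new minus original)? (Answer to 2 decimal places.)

Solve the original market: 4030 - P = 2P + 574, hence P = 1152 and Q = 2878.
After the shift, demand is Qd = 4030 - P and supply is Qs = P + 574.
Clearing the new market: 4030 - P = P + 574, so P = 1728 and Q = 2302.
ΔP = 1728 − 1152 = +576.00.

+576.00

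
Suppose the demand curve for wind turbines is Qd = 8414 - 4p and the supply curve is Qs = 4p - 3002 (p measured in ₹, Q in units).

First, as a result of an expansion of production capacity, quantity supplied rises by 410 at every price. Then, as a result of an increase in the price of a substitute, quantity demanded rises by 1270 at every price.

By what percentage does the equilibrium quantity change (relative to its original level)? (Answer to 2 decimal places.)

+31.04

Original equilibrium: 8414 - 4p = 4p - 3002 gives 11416 = 8p, so p = 1427 and Q = 2706.
The shock moves the curves to Qd = 9684 - 4p and Qs = 4p - 2592.
Equate the new curves: 9684 - 4p = 4p - 2592, giving 12276 = 8p, p = 1534.5, Q = 3546.
%ΔQ = (3546 − 2706) / 2706 × 100 = +31.04%.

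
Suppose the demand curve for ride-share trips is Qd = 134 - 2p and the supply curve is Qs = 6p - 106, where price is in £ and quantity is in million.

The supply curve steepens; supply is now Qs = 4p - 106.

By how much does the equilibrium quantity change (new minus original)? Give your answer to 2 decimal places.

Initially, 134 - 2p = 6p - 106, so 240 = 8p and p = 30, Q = 74.
The shock moves the curves to Qd = 134 - 2p and Qs = 4p - 106.
Setting them equal: 134 - 2p = 4p - 106 → 240 = 6p, so p = 40 and Q = 54.
ΔQ = 54 − 74 = -20.00.

-20.00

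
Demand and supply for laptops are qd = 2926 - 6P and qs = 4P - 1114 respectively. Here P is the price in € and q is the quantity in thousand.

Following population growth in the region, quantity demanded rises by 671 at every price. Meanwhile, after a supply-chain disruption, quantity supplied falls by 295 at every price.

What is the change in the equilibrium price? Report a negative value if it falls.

+96.6

Solve the original market: 2926 - 6P = 4P - 1114, hence P = 404 and q = 502.
With the change applied: demand qd = 3597 - 6P, supply qs = 4P - 1409.
New equilibrium: 3597 - 6P = 4P - 1409 ⇒ 5006 = 10P ⇒ P = 500.6, q = 593.4.
ΔP = 500.6 − 404 = +96.6.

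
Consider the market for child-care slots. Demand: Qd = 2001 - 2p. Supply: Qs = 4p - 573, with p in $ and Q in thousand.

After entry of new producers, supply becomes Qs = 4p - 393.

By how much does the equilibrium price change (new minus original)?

Original equilibrium: 2001 - 2p = 4p - 573 gives 2574 = 6p, so p = 429 and Q = 1143.
After the shift, demand is Qd = 2001 - 2p and supply is Qs = 4p - 393.
Equate the new curves: 2001 - 2p = 4p - 393, giving 2394 = 6p, p = 399, Q = 1203.
Δp = 399 − 429 = -30.

-30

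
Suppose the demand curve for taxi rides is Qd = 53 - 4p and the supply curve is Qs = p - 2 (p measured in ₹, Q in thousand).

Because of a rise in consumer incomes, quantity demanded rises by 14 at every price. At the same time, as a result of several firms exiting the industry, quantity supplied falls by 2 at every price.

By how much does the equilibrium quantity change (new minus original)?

Original equilibrium: 53 - 4p = p - 2 gives 55 = 5p, so p = 11 and Q = 9.
The shock moves the curves to Qd = 67 - 4p and Qs = p - 4.
Setting them equal: 67 - 4p = p - 4 → 71 = 5p, so p = 14.2 and Q = 10.2.
ΔQ = 10.2 − 9 = +1.2.

+1.2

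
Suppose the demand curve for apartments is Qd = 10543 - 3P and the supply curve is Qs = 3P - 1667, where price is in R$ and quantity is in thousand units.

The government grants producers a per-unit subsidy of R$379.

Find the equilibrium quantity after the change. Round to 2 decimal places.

Before the shock: 10543 - 3P = 3P - 1667 ⇒ 12210 = 6P ⇒ P = 2035, Q = 4438.
Since sellers receive the price plus the subsidy, the effective supply curve becomes Qs = 3P - 530.
Clearing the new market: 10543 - 3P = 3P - 530, so P = 1845.5 and Q = 5006.5.

5006.50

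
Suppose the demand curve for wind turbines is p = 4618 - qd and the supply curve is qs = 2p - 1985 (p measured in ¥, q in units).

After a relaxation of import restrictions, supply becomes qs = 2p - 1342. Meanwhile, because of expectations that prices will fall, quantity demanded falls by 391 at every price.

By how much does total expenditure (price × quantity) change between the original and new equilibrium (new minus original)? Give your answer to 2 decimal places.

Original equilibrium: 4618 - p = 2p - 1985 gives 6603 = 3p, so p = 2201 and q = 2417.
The shock moves the curves to qd = 4227 - p and qs = 2p - 1342.
Equate the new curves: 4227 - p = 2p - 1342, giving 5569 = 3p, p = 5569/3 ≈ 1856.3333, q = 7112/3 ≈ 2370.6667.
Expenditure moves from 2201×2417 = 5319817 to 1856.3333×2370.6667 = 4400747.5556; change = -919069.44.

-919069.44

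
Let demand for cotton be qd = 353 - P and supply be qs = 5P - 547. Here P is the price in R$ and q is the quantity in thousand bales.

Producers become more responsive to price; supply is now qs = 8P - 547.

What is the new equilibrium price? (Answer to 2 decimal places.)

100.00

Original equilibrium: 353 - P = 5P - 547 gives 900 = 6P, so P = 150 and q = 203.
With the change applied: demand qd = 353 - P, supply qs = 8P - 547.
New equilibrium: 353 - P = 8P - 547 ⇒ 900 = 9P ⇒ P = 100, q = 253.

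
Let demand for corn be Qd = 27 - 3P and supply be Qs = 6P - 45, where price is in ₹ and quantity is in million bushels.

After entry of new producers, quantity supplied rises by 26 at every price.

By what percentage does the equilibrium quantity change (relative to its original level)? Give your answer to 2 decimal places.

Before the shock: 27 - 3P = 6P - 45 ⇒ 72 = 9P ⇒ P = 8, Q = 3.
With the change applied: demand Qd = 27 - 3P, supply Qs = 6P - 19.
New equilibrium: 27 - 3P = 6P - 19 ⇒ 46 = 9P ⇒ P = 46/9 ≈ 5.1111, Q = 35/3 ≈ 11.6667.
%ΔQ = (11.6667 − 3) / 3 × 100 = +288.89%.

+288.89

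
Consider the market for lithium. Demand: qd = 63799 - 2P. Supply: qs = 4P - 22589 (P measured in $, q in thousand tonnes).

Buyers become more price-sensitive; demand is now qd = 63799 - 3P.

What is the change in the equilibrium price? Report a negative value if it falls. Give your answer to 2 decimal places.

-2056.86

Solve the original market: 63799 - 2P = 4P - 22589, hence P = 14398 and q = 35003.
After the shift, demand is qd = 63799 - 3P and supply is qs = 4P - 22589.
Clearing the new market: 63799 - 3P = 4P - 22589, so P = 86388/7 ≈ 12341.1429 and q = 187429/7 ≈ 26775.5714.
ΔP = 12341.1429 − 14398 = -2056.86.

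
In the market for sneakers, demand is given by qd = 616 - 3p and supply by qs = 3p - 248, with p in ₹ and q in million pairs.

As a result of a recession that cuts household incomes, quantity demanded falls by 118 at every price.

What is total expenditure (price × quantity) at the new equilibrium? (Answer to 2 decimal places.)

Before the shock: 616 - 3p = 3p - 248 ⇒ 864 = 6p ⇒ p = 144, q = 184.
The shock moves the curves to qd = 498 - 3p and qs = 3p - 248.
Setting them equal: 498 - 3p = 3p - 248 → 746 = 6p, so p = 373/3 ≈ 124.3333 and q = 125.
New expenditure = 124.3333 × 125 = 15541.67.

15541.67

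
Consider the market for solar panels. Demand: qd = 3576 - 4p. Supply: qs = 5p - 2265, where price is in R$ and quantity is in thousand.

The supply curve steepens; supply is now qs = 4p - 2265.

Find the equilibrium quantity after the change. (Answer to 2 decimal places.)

Solve the original market: 3576 - 4p = 5p - 2265, hence p = 649 and q = 980.
The shock moves the curves to qd = 3576 - 4p and qs = 4p - 2265.
Setting them equal: 3576 - 4p = 4p - 2265 → 5841 = 8p, so p = 730.125 and q = 655.5.

655.50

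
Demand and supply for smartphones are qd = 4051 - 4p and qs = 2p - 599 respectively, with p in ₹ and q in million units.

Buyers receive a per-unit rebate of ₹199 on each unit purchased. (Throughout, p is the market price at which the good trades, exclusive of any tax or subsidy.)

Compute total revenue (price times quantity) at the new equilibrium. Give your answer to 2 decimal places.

1104025.22

Solve the original market: 4051 - 4p = 2p - 599, hence p = 775 and q = 951.
Since buyers' out-of-pocket price is the market price minus the rebate, the effective demand curve becomes qd = 4847 - 4p.
Setting them equal: 4847 - 4p = 2p - 599 → 5446 = 6p, so p = 2723/3 ≈ 907.6667 and q = 3649/3 ≈ 1216.3333.
New expenditure = 907.6667 × 1216.3333 = 1104025.22.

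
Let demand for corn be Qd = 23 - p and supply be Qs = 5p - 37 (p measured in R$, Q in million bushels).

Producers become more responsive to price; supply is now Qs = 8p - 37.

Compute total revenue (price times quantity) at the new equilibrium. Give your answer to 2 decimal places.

108.89

Before the shock: 23 - p = 5p - 37 ⇒ 60 = 6p ⇒ p = 10, Q = 13.
With the change applied: demand Qd = 23 - p, supply Qs = 8p - 37.
New equilibrium: 23 - p = 8p - 37 ⇒ 60 = 9p ⇒ p = 20/3 ≈ 6.6667, Q = 49/3 ≈ 16.3333.
New expenditure = 6.6667 × 16.3333 = 108.89.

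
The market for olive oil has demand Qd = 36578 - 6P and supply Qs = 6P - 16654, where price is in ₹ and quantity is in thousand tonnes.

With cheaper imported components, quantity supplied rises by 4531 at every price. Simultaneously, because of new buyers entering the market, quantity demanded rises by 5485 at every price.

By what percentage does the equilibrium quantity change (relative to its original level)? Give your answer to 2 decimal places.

Solve the original market: 36578 - 6P = 6P - 16654, hence P = 4436 and Q = 9962.
With the change applied: demand Qd = 42063 - 6P, supply Qs = 6P - 12123.
New equilibrium: 42063 - 6P = 6P - 12123 ⇒ 54186 = 12P ⇒ P = 4515.5, Q = 14970.
%ΔQ = (14970 − 9962) / 9962 × 100 = +50.27%.

+50.27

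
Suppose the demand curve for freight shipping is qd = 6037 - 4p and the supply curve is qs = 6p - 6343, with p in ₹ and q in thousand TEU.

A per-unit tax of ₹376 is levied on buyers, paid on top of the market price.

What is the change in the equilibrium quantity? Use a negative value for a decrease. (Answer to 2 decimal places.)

Original equilibrium: 6037 - 4p = 6p - 6343 gives 12380 = 10p, so p = 1238 and q = 1085.
Since buyers pay the price plus the tax, the effective demand curve becomes qd = 4533 - 4p.
Setting them equal: 4533 - 4p = 6p - 6343 → 10876 = 10p, so p = 1087.6 and q = 182.6.
Δq = 182.6 − 1085 = -902.40.

-902.40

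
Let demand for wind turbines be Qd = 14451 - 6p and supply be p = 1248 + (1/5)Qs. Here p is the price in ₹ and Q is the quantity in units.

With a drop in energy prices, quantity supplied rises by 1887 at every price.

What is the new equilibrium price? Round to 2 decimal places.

1709.45

Solve the original market: 14451 - 6p = 5p - 6240, hence p = 1881 and Q = 3165.
The shock moves the curves to Qd = 14451 - 6p and Qs = 5p - 4353.
Setting them equal: 14451 - 6p = 5p - 4353 → 18804 = 11p, so p = 18804/11 ≈ 1709.4545 and Q = 46137/11 ≈ 4194.2727.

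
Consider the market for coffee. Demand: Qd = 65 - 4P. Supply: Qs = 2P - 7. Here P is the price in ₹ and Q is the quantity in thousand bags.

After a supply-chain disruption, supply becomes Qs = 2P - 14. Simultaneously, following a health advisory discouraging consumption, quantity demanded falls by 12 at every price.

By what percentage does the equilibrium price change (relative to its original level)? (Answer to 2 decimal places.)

-6.94

Solve the original market: 65 - 4P = 2P - 7, hence P = 12 and Q = 17.
The shock moves the curves to Qd = 53 - 4P and Qs = 2P - 14.
Clearing the new market: 53 - 4P = 2P - 14, so P = 67/6 ≈ 11.1667 and Q = 25/3 ≈ 8.3333.
%ΔP = (11.1667 − 12) / 12 × 100 = -6.94%.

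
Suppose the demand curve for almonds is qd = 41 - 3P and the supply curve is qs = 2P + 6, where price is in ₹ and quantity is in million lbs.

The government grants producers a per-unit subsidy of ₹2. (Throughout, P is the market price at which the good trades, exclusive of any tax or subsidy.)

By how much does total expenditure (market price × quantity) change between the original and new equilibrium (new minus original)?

-1.12

Initially, 41 - 3P = 2P + 6, so 35 = 5P and P = 7, q = 20.
Since sellers receive the price plus the subsidy, the effective supply curve becomes qs = 2P + 10.
New equilibrium: 41 - 3P = 2P + 10 ⇒ 31 = 5P ⇒ P = 6.2, q = 22.4.
Expenditure moves from 7×20 = 140 to 6.2×22.4 = 138.88; change = -1.12.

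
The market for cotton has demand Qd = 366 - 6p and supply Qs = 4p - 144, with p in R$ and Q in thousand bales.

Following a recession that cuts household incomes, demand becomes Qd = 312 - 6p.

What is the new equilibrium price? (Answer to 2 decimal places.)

45.60

Initially, 366 - 6p = 4p - 144, so 510 = 10p and p = 51, Q = 60.
The new curves are Qd = 312 - 6p (demand) and Qs = 4p - 144 (supply).
New equilibrium: 312 - 6p = 4p - 144 ⇒ 456 = 10p ⇒ p = 45.6, Q = 38.4.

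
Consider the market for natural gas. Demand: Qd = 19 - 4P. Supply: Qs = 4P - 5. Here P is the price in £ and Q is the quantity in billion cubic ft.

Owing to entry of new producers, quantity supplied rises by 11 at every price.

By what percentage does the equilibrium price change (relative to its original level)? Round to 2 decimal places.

-45.83

Solve the original market: 19 - 4P = 4P - 5, hence P = 3 and Q = 7.
The new curves are Qd = 19 - 4P (demand) and Qs = 4P + 6 (supply).
Equate the new curves: 19 - 4P = 4P + 6, giving 13 = 8P, P = 1.625, Q = 12.5.
%ΔP = (1.625 − 3) / 3 × 100 = -45.83%.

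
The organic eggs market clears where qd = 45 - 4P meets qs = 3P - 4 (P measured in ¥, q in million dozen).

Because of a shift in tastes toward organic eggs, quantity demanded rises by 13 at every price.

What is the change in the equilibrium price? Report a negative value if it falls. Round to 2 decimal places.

Original equilibrium: 45 - 4P = 3P - 4 gives 49 = 7P, so P = 7 and q = 17.
The new curves are qd = 58 - 4P (demand) and qs = 3P - 4 (supply).
Setting them equal: 58 - 4P = 3P - 4 → 62 = 7P, so P = 62/7 ≈ 8.8571 and q = 158/7 ≈ 22.5714.
ΔP = 8.8571 − 7 = +1.86.

+1.86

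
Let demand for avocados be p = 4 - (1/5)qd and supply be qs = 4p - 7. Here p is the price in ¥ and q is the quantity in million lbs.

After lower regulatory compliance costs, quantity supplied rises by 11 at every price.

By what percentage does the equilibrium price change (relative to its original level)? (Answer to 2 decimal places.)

Before the shock: 20 - 5p = 4p - 7 ⇒ 27 = 9p ⇒ p = 3, q = 5.
The new curves are qd = 20 - 5p (demand) and qs = 4p + 4 (supply).
New equilibrium: 20 - 5p = 4p + 4 ⇒ 16 = 9p ⇒ p = 16/9 ≈ 1.7778, q = 100/9 ≈ 11.1111.
%Δp = (1.7778 − 3) / 3 × 100 = -40.74%.

-40.74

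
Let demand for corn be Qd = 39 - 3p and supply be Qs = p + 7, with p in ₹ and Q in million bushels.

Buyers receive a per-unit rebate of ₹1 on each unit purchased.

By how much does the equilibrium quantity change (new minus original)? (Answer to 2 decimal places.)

Original equilibrium: 39 - 3p = p + 7 gives 32 = 4p, so p = 8 and Q = 15.
Since buyers' out-of-pocket price is the market price minus the rebate, the effective demand curve becomes Qd = 42 - 3p.
New equilibrium: 42 - 3p = p + 7 ⇒ 35 = 4p ⇒ p = 8.75, Q = 15.75.
ΔQ = 15.75 − 15 = +0.75.

+0.75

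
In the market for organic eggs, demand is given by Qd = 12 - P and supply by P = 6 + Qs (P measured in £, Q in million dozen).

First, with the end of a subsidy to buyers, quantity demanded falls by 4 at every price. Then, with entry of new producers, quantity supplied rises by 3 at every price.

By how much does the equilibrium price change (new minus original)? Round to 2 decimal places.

-3.50

Initially, 12 - P = P - 6, so 18 = 2P and P = 9, Q = 3.
After the shift, demand is Qd = 8 - P and supply is Qs = P - 3.
Equate the new curves: 8 - P = P - 3, giving 11 = 2P, P = 5.5, Q = 2.5.
ΔP = 5.5 − 9 = -3.50.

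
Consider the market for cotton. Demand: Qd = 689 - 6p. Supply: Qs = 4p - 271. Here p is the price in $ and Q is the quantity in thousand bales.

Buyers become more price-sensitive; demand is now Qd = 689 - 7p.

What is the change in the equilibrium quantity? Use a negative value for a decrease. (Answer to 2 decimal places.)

Before the shock: 689 - 6p = 4p - 271 ⇒ 960 = 10p ⇒ p = 96, Q = 113.
With the change applied: demand Qd = 689 - 7p, supply Qs = 4p - 271.
New equilibrium: 689 - 7p = 4p - 271 ⇒ 960 = 11p ⇒ p = 960/11 ≈ 87.2727, Q = 859/11 ≈ 78.0909.
ΔQ = 78.0909 − 113 = -34.91.

-34.91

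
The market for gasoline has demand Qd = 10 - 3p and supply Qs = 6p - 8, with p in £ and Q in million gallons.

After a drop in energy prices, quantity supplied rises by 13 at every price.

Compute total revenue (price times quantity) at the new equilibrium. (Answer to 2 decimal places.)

4.63

Initially, 10 - 3p = 6p - 8, so 18 = 9p and p = 2, Q = 4.
The new curves are Qd = 10 - 3p (demand) and Qs = 6p + 5 (supply).
Equate the new curves: 10 - 3p = 6p + 5, giving 5 = 9p, p = 5/9 ≈ 0.5556, Q = 25/3 ≈ 8.3333.
New expenditure = 0.5556 × 8.3333 = 4.63.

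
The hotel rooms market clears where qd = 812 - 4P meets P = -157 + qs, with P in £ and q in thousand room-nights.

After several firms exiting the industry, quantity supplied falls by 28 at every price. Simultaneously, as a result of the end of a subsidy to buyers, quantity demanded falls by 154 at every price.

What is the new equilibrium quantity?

Original equilibrium: 812 - 4P = P + 157 gives 655 = 5P, so P = 131 and q = 288.
After the shift, demand is qd = 658 - 4P and supply is qs = P + 129.
New equilibrium: 658 - 4P = P + 129 ⇒ 529 = 5P ⇒ P = 105.8, q = 234.8.

234.8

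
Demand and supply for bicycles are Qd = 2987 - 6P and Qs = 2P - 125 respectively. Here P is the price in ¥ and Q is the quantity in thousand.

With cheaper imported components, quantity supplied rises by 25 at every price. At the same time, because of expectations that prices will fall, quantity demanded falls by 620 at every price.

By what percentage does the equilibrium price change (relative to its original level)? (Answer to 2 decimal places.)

-20.73

Initially, 2987 - 6P = 2P - 125, so 3112 = 8P and P = 389, Q = 653.
After the shift, demand is Qd = 2367 - 6P and supply is Qs = 2P - 100.
Setting them equal: 2367 - 6P = 2P - 100 → 2467 = 8P, so P = 308.375 and Q = 516.75.
%ΔP = (308.375 − 389) / 389 × 100 = -20.73%.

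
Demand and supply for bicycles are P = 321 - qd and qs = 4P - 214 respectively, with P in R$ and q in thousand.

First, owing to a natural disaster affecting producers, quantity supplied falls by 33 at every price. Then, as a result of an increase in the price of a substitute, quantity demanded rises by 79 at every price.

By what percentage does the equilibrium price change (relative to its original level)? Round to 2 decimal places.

+20.93

Initially, 321 - P = 4P - 214, so 535 = 5P and P = 107, q = 214.
The shock moves the curves to qd = 400 - P and qs = 4P - 247.
Clearing the new market: 400 - P = 4P - 247, so P = 129.4 and q = 270.6.
%ΔP = (129.4 − 107) / 107 × 100 = +20.93%.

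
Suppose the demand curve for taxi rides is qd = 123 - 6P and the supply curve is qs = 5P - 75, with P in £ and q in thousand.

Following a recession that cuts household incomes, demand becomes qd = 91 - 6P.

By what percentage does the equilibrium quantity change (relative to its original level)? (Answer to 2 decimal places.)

Solve the original market: 123 - 6P = 5P - 75, hence P = 18 and q = 15.
The shock moves the curves to qd = 91 - 6P and qs = 5P - 75.
Clearing the new market: 91 - 6P = 5P - 75, so P = 166/11 ≈ 15.0909 and q = 5/11 ≈ 0.4545.
%Δq = (0.4545 − 15) / 15 × 100 = -96.97%.

-96.97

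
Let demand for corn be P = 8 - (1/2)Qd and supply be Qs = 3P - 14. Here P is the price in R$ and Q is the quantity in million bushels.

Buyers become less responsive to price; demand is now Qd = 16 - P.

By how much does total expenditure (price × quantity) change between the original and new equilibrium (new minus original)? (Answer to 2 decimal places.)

+39.75

Before the shock: 16 - 2P = 3P - 14 ⇒ 30 = 5P ⇒ P = 6, Q = 4.
With the change applied: demand Qd = 16 - P, supply Qs = 3P - 14.
Equate the new curves: 16 - P = 3P - 14, giving 30 = 4P, P = 7.5, Q = 8.5.
Expenditure moves from 6×4 = 24 to 7.5×8.5 = 63.75; change = +39.75.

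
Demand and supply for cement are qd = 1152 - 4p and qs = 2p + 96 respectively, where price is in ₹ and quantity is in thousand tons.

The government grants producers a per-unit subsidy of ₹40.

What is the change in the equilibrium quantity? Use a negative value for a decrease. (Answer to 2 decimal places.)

+53.33

Solve the original market: 1152 - 4p = 2p + 96, hence p = 176 and q = 448.
Since sellers receive the price plus the subsidy, the effective supply curve becomes qs = 2p + 176.
Equate the new curves: 1152 - 4p = 2p + 176, giving 976 = 6p, p = 488/3 ≈ 162.6667, q = 1504/3 ≈ 501.3333.
Δq = 501.3333 − 448 = +53.33.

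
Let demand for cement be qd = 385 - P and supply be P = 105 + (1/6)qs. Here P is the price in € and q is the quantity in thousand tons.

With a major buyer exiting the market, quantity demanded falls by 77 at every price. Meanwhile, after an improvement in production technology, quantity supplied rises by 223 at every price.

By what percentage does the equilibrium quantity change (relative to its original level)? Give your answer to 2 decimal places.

Solve the original market: 385 - P = 6P - 630, hence P = 145 and q = 240.
After the shift, demand is qd = 308 - P and supply is qs = 6P - 407.
Clearing the new market: 308 - P = 6P - 407, so P = 715/7 ≈ 102.1429 and q = 1441/7 ≈ 205.8571.
%Δq = (205.8571 − 240) / 240 × 100 = -14.23%.

-14.23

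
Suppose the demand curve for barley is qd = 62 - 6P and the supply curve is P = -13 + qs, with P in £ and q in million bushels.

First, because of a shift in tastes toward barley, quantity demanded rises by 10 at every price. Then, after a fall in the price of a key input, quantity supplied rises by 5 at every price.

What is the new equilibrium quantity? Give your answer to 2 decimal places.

Solve the original market: 62 - 6P = P + 13, hence P = 7 and q = 20.
After the shift, demand is qd = 72 - 6P and supply is qs = P + 18.
Clearing the new market: 72 - 6P = P + 18, so P = 54/7 ≈ 7.7143 and q = 180/7 ≈ 25.7143.

25.71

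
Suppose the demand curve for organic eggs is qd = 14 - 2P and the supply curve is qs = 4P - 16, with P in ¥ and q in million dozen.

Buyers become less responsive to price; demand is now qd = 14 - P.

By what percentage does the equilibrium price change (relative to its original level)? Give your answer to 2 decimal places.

+20.00

Original equilibrium: 14 - 2P = 4P - 16 gives 30 = 6P, so P = 5 and q = 4.
After the shift, demand is qd = 14 - P and supply is qs = 4P - 16.
Equate the new curves: 14 - P = 4P - 16, giving 30 = 5P, P = 6, q = 8.
%ΔP = (6 − 5) / 5 × 100 = +20.00%.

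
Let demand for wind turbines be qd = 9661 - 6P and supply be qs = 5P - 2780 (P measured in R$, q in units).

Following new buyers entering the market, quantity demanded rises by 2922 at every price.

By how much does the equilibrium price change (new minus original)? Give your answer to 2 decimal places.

Original equilibrium: 9661 - 6P = 5P - 2780 gives 12441 = 11P, so P = 1131 and q = 2875.
After the shift, demand is qd = 12583 - 6P and supply is qs = 5P - 2780.
Equate the new curves: 12583 - 6P = 5P - 2780, giving 15363 = 11P, P = 15363/11 ≈ 1396.6364, q = 46235/11 ≈ 4203.1818.
ΔP = 1396.6364 − 1131 = +265.64.

+265.64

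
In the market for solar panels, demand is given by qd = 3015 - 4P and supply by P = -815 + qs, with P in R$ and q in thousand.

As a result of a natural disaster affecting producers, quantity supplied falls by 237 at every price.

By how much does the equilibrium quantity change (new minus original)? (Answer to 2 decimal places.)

Original equilibrium: 3015 - 4P = P + 815 gives 2200 = 5P, so P = 440 and q = 1255.
The new curves are qd = 3015 - 4P (demand) and qs = P + 578 (supply).
Setting them equal: 3015 - 4P = P + 578 → 2437 = 5P, so P = 487.4 and q = 1065.4.
Δq = 1065.4 − 1255 = -189.60.

-189.60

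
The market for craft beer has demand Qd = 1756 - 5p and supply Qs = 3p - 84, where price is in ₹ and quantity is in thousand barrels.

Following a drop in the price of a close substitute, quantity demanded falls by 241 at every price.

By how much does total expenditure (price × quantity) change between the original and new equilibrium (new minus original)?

Before the shock: 1756 - 5p = 3p - 84 ⇒ 1840 = 8p ⇒ p = 230, Q = 606.
After the shift, demand is Qd = 1515 - 5p and supply is Qs = 3p - 84.
New equilibrium: 1515 - 5p = 3p - 84 ⇒ 1599 = 8p ⇒ p = 199.875, Q = 515.625.
Expenditure moves from 230×606 = 139380 to 199.875×515.625 = 103060.546875; change = -36319.453125.

-36319.453125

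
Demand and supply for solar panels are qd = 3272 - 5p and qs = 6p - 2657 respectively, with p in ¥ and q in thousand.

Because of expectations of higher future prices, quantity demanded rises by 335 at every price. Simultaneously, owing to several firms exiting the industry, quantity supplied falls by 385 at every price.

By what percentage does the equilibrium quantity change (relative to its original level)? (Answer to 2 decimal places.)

+1.34

Original equilibrium: 3272 - 5p = 6p - 2657 gives 5929 = 11p, so p = 539 and q = 577.
The shock moves the curves to qd = 3607 - 5p and qs = 6p - 3042.
Clearing the new market: 3607 - 5p = 6p - 3042, so p = 6649/11 ≈ 604.4545 and q = 6432/11 ≈ 584.7273.
%Δq = (584.7273 − 577) / 577 × 100 = +1.34%.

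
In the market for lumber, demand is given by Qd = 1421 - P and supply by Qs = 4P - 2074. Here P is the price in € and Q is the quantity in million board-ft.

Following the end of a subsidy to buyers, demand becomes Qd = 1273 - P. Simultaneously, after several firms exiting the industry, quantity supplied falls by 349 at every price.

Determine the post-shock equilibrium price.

739.2

Solve the original market: 1421 - P = 4P - 2074, hence P = 699 and Q = 722.
The shock moves the curves to Qd = 1273 - P and Qs = 4P - 2423.
Setting them equal: 1273 - P = 4P - 2423 → 3696 = 5P, so P = 739.2 and Q = 533.8.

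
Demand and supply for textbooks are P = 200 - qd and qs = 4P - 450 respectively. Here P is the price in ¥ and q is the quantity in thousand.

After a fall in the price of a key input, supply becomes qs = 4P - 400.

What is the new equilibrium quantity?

Original equilibrium: 200 - P = 4P - 450 gives 650 = 5P, so P = 130 and q = 70.
The new curves are qd = 200 - P (demand) and qs = 4P - 400 (supply).
New equilibrium: 200 - P = 4P - 400 ⇒ 600 = 5P ⇒ P = 120, q = 80.

80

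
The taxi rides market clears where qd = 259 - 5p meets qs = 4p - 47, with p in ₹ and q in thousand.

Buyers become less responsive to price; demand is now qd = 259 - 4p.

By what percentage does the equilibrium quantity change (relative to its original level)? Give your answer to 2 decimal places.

Original equilibrium: 259 - 5p = 4p - 47 gives 306 = 9p, so p = 34 and q = 89.
The new curves are qd = 259 - 4p (demand) and qs = 4p - 47 (supply).
Clearing the new market: 259 - 4p = 4p - 47, so p = 38.25 and q = 106.
%Δq = (106 − 89) / 89 × 100 = +19.10%.

+19.10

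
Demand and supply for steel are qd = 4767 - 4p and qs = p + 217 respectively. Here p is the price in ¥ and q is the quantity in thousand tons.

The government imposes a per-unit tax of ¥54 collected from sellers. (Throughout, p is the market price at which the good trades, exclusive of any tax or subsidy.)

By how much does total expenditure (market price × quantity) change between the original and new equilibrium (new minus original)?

-27606.96

Initially, 4767 - 4p = p + 217, so 4550 = 5p and p = 910, q = 1127.
Since sellers keep the price net of the tax, the effective supply curve becomes qs = p + 163.
Clearing the new market: 4767 - 4p = p + 163, so p = 920.8 and q = 1083.8.
Expenditure moves from 910×1127 = 1025570 to 920.8×1083.8 = 997963.04; change = -27606.96.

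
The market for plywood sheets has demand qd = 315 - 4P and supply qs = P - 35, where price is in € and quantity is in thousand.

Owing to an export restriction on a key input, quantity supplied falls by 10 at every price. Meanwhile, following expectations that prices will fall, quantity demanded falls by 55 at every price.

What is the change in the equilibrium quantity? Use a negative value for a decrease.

Initially, 315 - 4P = P - 35, so 350 = 5P and P = 70, q = 35.
After the shift, demand is qd = 260 - 4P and supply is qs = P - 45.
Setting them equal: 260 - 4P = P - 45 → 305 = 5P, so P = 61 and q = 16.
Δq = 16 − 35 = -19.

-19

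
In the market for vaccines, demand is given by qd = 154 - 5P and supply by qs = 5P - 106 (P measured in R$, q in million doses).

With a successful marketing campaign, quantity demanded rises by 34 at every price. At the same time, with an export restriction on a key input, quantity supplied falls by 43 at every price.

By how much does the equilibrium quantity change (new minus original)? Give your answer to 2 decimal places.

-4.50

Before the shock: 154 - 5P = 5P - 106 ⇒ 260 = 10P ⇒ P = 26, q = 24.
The new curves are qd = 188 - 5P (demand) and qs = 5P - 149 (supply).
New equilibrium: 188 - 5P = 5P - 149 ⇒ 337 = 10P ⇒ P = 33.7, q = 19.5.
Δq = 19.5 − 24 = -4.50.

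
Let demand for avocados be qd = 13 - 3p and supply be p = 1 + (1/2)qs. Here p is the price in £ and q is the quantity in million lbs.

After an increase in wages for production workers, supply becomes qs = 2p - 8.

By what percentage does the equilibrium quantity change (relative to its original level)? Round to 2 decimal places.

-90.00

Before the shock: 13 - 3p = 2p - 2 ⇒ 15 = 5p ⇒ p = 3, q = 4.
With the change applied: demand qd = 13 - 3p, supply qs = 2p - 8.
New equilibrium: 13 - 3p = 2p - 8 ⇒ 21 = 5p ⇒ p = 4.2, q = 0.4.
%Δq = (0.4 − 4) / 4 × 100 = -90.00%.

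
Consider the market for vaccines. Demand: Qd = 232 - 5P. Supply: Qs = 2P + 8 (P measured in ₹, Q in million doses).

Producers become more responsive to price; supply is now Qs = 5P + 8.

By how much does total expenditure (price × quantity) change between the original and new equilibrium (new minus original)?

+384

Initially, 232 - 5P = 2P + 8, so 224 = 7P and P = 32, Q = 72.
The new curves are Qd = 232 - 5P (demand) and Qs = 5P + 8 (supply).
Clearing the new market: 232 - 5P = 5P + 8, so P = 22.4 and Q = 120.
Expenditure moves from 32×72 = 2304 to 22.4×120 = 2688; change = +384.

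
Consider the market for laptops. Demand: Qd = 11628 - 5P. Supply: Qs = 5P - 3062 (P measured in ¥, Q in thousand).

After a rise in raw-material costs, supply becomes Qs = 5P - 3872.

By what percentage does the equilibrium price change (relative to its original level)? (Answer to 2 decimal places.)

Solve the original market: 11628 - 5P = 5P - 3062, hence P = 1469 and Q = 4283.
After the shift, demand is Qd = 11628 - 5P and supply is Qs = 5P - 3872.
Clearing the new market: 11628 - 5P = 5P - 3872, so P = 1550 and Q = 3878.
%ΔP = (1550 − 1469) / 1469 × 100 = +5.51%.

+5.51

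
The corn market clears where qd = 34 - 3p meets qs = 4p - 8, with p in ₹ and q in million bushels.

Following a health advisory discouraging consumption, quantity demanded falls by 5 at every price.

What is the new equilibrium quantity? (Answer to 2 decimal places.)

Original equilibrium: 34 - 3p = 4p - 8 gives 42 = 7p, so p = 6 and q = 16.
The new curves are qd = 29 - 3p (demand) and qs = 4p - 8 (supply).
Equate the new curves: 29 - 3p = 4p - 8, giving 37 = 7p, p = 37/7 ≈ 5.2857, q = 92/7 ≈ 13.1429.

13.14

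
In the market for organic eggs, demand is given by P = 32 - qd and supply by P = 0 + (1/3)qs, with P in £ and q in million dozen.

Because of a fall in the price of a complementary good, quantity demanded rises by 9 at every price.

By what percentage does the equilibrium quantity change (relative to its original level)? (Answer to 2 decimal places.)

Original equilibrium: 32 - P = 3P gives 32 = 4P, so P = 8 and q = 24.
With the change applied: demand qd = 41 - P, supply qs = 3P.
Setting them equal: 41 - P = 3P → 41 = 4P, so P = 10.25 and q = 30.75.
%Δq = (30.75 − 24) / 24 × 100 = +28.13%.

+28.13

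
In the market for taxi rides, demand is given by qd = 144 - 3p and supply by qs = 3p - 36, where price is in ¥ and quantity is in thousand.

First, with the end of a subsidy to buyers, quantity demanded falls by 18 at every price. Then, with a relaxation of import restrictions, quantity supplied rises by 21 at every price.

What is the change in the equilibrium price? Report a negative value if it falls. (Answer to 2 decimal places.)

Before the shock: 144 - 3p = 3p - 36 ⇒ 180 = 6p ⇒ p = 30, q = 54.
With the change applied: demand qd = 126 - 3p, supply qs = 3p - 15.
Setting them equal: 126 - 3p = 3p - 15 → 141 = 6p, so p = 23.5 and q = 55.5.
Δp = 23.5 − 30 = -6.50.

-6.50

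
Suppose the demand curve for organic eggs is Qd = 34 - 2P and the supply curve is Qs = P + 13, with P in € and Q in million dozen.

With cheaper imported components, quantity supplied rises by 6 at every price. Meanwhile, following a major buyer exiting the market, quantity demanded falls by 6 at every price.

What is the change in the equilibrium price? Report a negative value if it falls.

Solve the original market: 34 - 2P = P + 13, hence P = 7 and Q = 20.
With the change applied: demand Qd = 28 - 2P, supply Qs = P + 19.
Equate the new curves: 28 - 2P = P + 19, giving 9 = 3P, P = 3, Q = 22.
ΔP = 3 − 7 = -4.

-4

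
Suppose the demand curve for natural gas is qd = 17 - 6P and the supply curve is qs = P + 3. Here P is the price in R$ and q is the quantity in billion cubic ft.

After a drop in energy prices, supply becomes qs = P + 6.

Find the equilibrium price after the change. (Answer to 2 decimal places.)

1.57

Original equilibrium: 17 - 6P = P + 3 gives 14 = 7P, so P = 2 and q = 5.
After the shift, demand is qd = 17 - 6P and supply is qs = P + 6.
New equilibrium: 17 - 6P = P + 6 ⇒ 11 = 7P ⇒ P = 11/7 ≈ 1.5714, q = 53/7 ≈ 7.5714.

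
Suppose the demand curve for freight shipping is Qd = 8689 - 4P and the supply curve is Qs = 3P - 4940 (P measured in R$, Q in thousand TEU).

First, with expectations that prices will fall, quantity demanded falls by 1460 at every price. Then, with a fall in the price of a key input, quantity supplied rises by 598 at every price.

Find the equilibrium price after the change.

1653

Original equilibrium: 8689 - 4P = 3P - 4940 gives 13629 = 7P, so P = 1947 and Q = 901.
The new curves are Qd = 7229 - 4P (demand) and Qs = 3P - 4342 (supply).
Clearing the new market: 7229 - 4P = 3P - 4342, so P = 1653 and Q = 617.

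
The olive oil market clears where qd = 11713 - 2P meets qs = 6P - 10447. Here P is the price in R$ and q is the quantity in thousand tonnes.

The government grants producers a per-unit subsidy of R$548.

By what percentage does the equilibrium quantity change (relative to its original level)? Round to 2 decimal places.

Before the shock: 11713 - 2P = 6P - 10447 ⇒ 22160 = 8P ⇒ P = 2770, q = 6173.
Since sellers receive the price plus the subsidy, the effective supply curve becomes qs = 6P - 7159.
New equilibrium: 11713 - 2P = 6P - 7159 ⇒ 18872 = 8P ⇒ P = 2359, q = 6995.
%Δq = (6995 − 6173) / 6173 × 100 = +13.32%.

+13.32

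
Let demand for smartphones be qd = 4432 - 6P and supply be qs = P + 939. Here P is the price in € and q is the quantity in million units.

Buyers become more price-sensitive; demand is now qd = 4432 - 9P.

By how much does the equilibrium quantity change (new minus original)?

Solve the original market: 4432 - 6P = P + 939, hence P = 499 and q = 1438.
The new curves are qd = 4432 - 9P (demand) and qs = P + 939 (supply).
Equate the new curves: 4432 - 9P = P + 939, giving 3493 = 10P, P = 349.3, q = 1288.3.
Δq = 1288.3 − 1438 = -149.7.

-149.7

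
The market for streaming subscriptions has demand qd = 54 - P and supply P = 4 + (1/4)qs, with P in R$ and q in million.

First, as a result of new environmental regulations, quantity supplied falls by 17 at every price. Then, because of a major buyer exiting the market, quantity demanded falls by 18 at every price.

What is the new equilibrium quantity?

Solve the original market: 54 - P = 4P - 16, hence P = 14 and q = 40.
With the change applied: demand qd = 36 - P, supply qs = 4P - 33.
Setting them equal: 36 - P = 4P - 33 → 69 = 5P, so P = 13.8 and q = 22.2.

22.2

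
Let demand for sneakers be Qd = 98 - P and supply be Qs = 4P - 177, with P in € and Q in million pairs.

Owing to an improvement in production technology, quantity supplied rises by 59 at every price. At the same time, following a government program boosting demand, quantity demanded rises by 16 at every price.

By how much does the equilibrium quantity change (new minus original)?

+24.6

Original equilibrium: 98 - P = 4P - 177 gives 275 = 5P, so P = 55 and Q = 43.
After the shift, demand is Qd = 114 - P and supply is Qs = 4P - 118.
Setting them equal: 114 - P = 4P - 118 → 232 = 5P, so P = 46.4 and Q = 67.6.
ΔQ = 67.6 − 43 = +24.6.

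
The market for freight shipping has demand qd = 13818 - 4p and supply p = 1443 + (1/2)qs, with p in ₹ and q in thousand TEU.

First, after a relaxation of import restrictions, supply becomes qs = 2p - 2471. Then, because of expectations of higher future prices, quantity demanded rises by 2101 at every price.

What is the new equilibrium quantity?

Before the shock: 13818 - 4p = 2p - 2886 ⇒ 16704 = 6p ⇒ p = 2784, q = 2682.
The new curves are qd = 15919 - 4p (demand) and qs = 2p - 2471 (supply).
Equate the new curves: 15919 - 4p = 2p - 2471, giving 18390 = 6p, p = 3065, q = 3659.

3659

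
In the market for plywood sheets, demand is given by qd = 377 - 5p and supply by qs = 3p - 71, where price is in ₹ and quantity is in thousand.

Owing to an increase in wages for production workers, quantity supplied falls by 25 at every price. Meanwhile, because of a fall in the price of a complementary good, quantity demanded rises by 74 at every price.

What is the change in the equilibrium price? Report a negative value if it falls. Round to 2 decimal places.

Solve the original market: 377 - 5p = 3p - 71, hence p = 56 and q = 97.
The new curves are qd = 451 - 5p (demand) and qs = 3p - 96 (supply).
New equilibrium: 451 - 5p = 3p - 96 ⇒ 547 = 8p ⇒ p = 68.375, q = 109.125.
Δp = 68.375 − 56 = +12.38.

+12.38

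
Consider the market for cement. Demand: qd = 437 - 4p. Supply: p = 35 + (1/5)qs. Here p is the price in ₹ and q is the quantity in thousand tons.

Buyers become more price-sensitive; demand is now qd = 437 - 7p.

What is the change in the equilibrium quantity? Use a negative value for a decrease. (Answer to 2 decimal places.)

-85.00

Original equilibrium: 437 - 4p = 5p - 175 gives 612 = 9p, so p = 68 and q = 165.
The new curves are qd = 437 - 7p (demand) and qs = 5p - 175 (supply).
Clearing the new market: 437 - 7p = 5p - 175, so p = 51 and q = 80.
Δq = 80 − 165 = -85.00.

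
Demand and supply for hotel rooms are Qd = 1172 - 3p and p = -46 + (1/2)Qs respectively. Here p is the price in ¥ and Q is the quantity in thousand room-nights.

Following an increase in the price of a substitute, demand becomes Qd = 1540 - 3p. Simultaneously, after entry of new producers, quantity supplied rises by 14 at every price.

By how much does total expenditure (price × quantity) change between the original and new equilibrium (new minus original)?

+81725.28

Solve the original market: 1172 - 3p = 2p + 92, hence p = 216 and Q = 524.
The new curves are Qd = 1540 - 3p (demand) and Qs = 2p + 106 (supply).
New equilibrium: 1540 - 3p = 2p + 106 ⇒ 1434 = 5p ⇒ p = 286.8, Q = 679.6.
Expenditure moves from 216×524 = 113184 to 286.8×679.6 = 194909.28; change = +81725.28.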